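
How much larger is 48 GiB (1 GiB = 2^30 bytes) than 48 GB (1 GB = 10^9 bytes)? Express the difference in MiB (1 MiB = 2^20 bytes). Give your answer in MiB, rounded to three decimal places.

3,375.633 MiB

48 GiB = 48 × 1,073,741,824 = 51,539,607,552 bytes
48 GB = 48 × 1,000,000,000 = 48,000,000,000 bytes
difference = 3,539,607,552 bytes
3,539,607,552 / 1,048,576 = 3,375.633 MiB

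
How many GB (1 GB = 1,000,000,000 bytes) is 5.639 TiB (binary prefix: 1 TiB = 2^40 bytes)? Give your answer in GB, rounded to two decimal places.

5.639 TiB × 1,099,511,627,776 bytes/TiB = 6,200,146,069,028.864 bytes
1 GB = 1,000,000,000 bytes
6,200,146,069,028.864 / 1,000,000,000 = 6,200.15 GB

6,200.15 GB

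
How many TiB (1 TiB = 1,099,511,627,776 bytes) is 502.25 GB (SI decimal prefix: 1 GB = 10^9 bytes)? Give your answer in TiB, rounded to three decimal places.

0.457 TiB

502.25 GB = 502.25 × 10^9 bytes = 502,250,000,000 bytes
1 TiB = 2^40 bytes = 1,099,511,627,776 bytes
502,250,000,000 / 1,099,511,627,776 = 0.457 TiB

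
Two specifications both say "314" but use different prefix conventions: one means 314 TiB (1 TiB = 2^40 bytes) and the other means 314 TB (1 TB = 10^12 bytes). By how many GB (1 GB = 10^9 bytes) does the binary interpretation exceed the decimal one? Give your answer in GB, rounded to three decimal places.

314 TiB = 314 × 1,099,511,627,776 = 345,246,651,121,664 bytes
314 TB = 314 × 1,000,000,000,000 = 314,000,000,000,000 bytes
difference = 31,246,651,121,664 bytes
31,246,651,121,664 / 1,000,000,000 = 31,246.651 GB

31,246.651 GB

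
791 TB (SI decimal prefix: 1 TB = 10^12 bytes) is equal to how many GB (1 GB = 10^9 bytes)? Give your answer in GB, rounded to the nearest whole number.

791,000 GB

791 TB × 1,000,000,000,000 bytes/TB = 791,000,000,000,000 bytes
1 GB = 10^9 bytes = 1,000,000,000 bytes
791,000,000,000,000 / 1,000,000,000 = 791,000 GB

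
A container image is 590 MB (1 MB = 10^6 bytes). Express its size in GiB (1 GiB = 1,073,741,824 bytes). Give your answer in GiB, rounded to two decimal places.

590 MB = 590 × 10^6 bytes = 590,000,000 bytes
1 GiB = 2^30 bytes = 1,073,741,824 bytes
590,000,000 / 1,073,741,824 = 0.55 GiB

0.55 GiB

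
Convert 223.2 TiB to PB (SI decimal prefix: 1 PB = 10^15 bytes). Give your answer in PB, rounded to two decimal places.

0.25 PB

223.2 TiB × 1,099,511,627,776 bytes/TiB = 245,410,995,319,603.2 bytes
1 PB = 10^15 bytes = 1,000,000,000,000,000 bytes
245,410,995,319,603.2 / 1,000,000,000,000,000 = 0.25 PB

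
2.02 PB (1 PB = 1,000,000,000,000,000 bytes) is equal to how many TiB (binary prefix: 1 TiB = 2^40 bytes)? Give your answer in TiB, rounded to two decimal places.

2.02 PB = 2.02 × 10^15 bytes = 2,020,000,000,000,000 bytes
1 TiB = 1,099,511,627,776 bytes
2,020,000,000,000,000 / 1,099,511,627,776 = 1,837.18 TiB

1,837.18 TiB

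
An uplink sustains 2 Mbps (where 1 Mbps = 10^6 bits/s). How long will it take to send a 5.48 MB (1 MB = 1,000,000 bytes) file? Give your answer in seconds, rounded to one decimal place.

5.48 MB = 5,480,000 bytes = 43,840,000 bits
2 Mbps = 2,000,000 bits/s
time = 43,840,000 / 2,000,000 = 21.9 s

21.9 seconds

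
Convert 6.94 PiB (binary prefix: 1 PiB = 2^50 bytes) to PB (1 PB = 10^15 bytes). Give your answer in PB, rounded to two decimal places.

6.94 PiB = 6.94 × 2^50 bytes = 7,813,745,353,487,810.56 bytes
1 PB = 10^15 bytes = 1,000,000,000,000,000 bytes
7,813,745,353,487,810.56 / 1,000,000,000,000,000 = 7.81 PB

7.81 PB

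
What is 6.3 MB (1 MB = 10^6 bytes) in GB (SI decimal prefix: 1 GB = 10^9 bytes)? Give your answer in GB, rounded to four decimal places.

6.3 MB = 6.3 × 10^6 bytes = 6,300,000 bytes
1 GB = 1,000,000,000 bytes
6,300,000 / 1,000,000,000 = 0.0063 GB

0.0063 GB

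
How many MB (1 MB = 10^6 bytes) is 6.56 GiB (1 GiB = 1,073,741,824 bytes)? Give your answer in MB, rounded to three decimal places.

7,043.746 MB

6.56 GiB = 6.56 × 2^30 bytes = 7,043,746,365.44 bytes
1 MB = 1,000,000 bytes
7,043,746,365.44 / 1,000,000 = 7,043.746 MB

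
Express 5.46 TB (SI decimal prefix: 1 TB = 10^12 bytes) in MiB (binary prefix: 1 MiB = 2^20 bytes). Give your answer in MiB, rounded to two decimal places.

5.46 TB = 5.46 × 10^12 bytes = 5,460,000,000,000 bytes
1 MiB = 2^20 bytes = 1,048,576 bytes
5,460,000,000,000 / 1,048,576 = 5,207,061.77 MiB

5,207,061.77 MiB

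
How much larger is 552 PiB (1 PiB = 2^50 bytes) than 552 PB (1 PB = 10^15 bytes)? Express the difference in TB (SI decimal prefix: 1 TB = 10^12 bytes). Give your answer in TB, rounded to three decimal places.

69,496.749 TB

552 PiB = 552 × 1,125,899,906,842,624 = 621,496,748,577,128,448 bytes
552 PB = 552 × 1,000,000,000,000,000 = 552,000,000,000,000,000 bytes
difference = 69,496,748,577,128,448 bytes
69,496,748,577,128,448 / 1,000,000,000,000 = 69,496.749 TB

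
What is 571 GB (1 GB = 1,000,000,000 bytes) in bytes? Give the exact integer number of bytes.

571 × 1,000,000,000 = 571,000,000,000 bytes  (1 GB = 10^9 bytes)

571,000,000,000 bytes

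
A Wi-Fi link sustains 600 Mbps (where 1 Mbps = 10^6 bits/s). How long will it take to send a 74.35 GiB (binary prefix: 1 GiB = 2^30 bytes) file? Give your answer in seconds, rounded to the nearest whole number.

1,064 seconds

74.35 GiB = 79,832,704,614.4 bytes = 638,661,636,915.2 bits
600 Mbps = 600,000,000 bits/s
time = 638,661,636,915.2 / 600,000,000 = 1,064 s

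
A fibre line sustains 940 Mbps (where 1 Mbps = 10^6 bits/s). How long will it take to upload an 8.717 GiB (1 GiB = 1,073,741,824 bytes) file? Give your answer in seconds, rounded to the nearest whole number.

80 seconds

8.717 GiB = 9,359,807,479.808 bytes = 74,878,459,838.464 bits
940 Mbps = 940,000,000 bits/s
time = 74,878,459,838.464 / 940,000,000 = 80 s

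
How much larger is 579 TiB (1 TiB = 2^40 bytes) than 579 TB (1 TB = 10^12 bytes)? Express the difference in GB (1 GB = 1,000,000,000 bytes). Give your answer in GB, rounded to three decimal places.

57,617.232 GB

579 TiB = 579 × 1,099,511,627,776 = 636,617,232,482,304 bytes
579 TB = 579 × 1,000,000,000,000 = 579,000,000,000,000 bytes
difference = 57,617,232,482,304 bytes
57,617,232,482,304 / 1,000,000,000 = 57,617.232 GB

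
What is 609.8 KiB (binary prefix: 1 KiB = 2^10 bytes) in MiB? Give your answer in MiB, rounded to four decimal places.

0.5955 MiB

609.8 KiB × 1,024 bytes/KiB = 624,435.2 bytes
1 MiB = 2^20 bytes = 1,048,576 bytes
624,435.2 / 1,048,576 = 0.5955 MiB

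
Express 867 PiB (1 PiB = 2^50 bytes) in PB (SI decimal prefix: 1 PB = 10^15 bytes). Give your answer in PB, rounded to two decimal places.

976.16 PB

867 PiB × 1,125,899,906,842,624 bytes/PiB = 976,155,219,232,555,008 bytes
1 PB = 1,000,000,000,000,000 bytes
976,155,219,232,555,008 / 1,000,000,000,000,000 = 976.16 PB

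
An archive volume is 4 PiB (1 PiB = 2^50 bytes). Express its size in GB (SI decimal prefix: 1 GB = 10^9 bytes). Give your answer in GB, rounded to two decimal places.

4,503,599.63 GB

4 PiB = 4 × 2^50 bytes = 4,503,599,627,370,496 bytes
1 GB = 1,000,000,000 bytes
4,503,599,627,370,496 / 1,000,000,000 = 4,503,599.63 GB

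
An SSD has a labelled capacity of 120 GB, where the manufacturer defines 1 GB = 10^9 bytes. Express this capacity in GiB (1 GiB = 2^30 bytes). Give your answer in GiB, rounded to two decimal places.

120 GB × 1,000,000,000 bytes/GB = 120,000,000,000 bytes
1 GiB = 2^30 bytes = 1,073,741,824 bytes
120,000,000,000 / 1,073,741,824 = 111.76 GiB

111.76 GiB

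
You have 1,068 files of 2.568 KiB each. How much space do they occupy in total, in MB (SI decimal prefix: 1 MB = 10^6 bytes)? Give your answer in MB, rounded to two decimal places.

2.81 MB

Total = 1,068 × 2.568 KiB = 2742.624 KiB
= 2742.624 × 1,024 bytes = 2,808,446.976 bytes
1 MB = 1,000,000 bytes
2,808,446.976 / 1,000,000 = 2.81 MB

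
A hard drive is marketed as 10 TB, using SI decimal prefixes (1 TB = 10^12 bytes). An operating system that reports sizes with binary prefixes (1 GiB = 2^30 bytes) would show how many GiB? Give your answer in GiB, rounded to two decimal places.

10 TB = 10 × 10^12 bytes = 10,000,000,000,000 bytes
1 GiB = 1,073,741,824 bytes
10,000,000,000,000 / 1,073,741,824 = 9,313.23 GiB

9,313.23 GiB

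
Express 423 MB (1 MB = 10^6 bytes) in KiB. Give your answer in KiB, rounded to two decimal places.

423 MB = 423 × 10^6 bytes = 423,000,000 bytes
1 KiB = 2^10 bytes = 1,024 bytes
423,000,000 / 1,024 = 413,085.94 KiB

413,085.94 KiB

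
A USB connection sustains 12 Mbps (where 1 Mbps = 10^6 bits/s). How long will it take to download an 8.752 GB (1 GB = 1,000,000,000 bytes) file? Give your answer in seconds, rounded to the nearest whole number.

8.752 GB = 8,752,000,000 bytes = 70,016,000,000 bits
12 Mbps = 12,000,000 bits/s
time = 70,016,000,000 / 12,000,000 = 5,835 s

5,835 seconds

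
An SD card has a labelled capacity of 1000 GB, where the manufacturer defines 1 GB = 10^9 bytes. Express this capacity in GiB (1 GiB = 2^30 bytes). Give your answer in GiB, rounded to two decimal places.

1000 GB = 1000 × 10^9 bytes = 1,000,000,000,000 bytes
1 GiB = 2^30 bytes = 1,073,741,824 bytes
1,000,000,000,000 / 1,073,741,824 = 931.32 GiB

931.32 GiB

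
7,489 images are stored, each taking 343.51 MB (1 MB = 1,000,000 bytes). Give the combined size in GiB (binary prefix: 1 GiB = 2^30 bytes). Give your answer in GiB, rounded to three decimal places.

2,395.871 GiB

Total = 7,489 × 343.51 MB = 2572546.39 MB
= 2572546.39 × 1,000,000 bytes = 2,572,546,390,000 bytes
1 GiB = 1,073,741,824 bytes
2,572,546,390,000 / 1,073,741,824 = 2,395.871 GiB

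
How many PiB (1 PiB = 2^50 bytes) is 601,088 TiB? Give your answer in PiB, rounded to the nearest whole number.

587 PiB

601,088 TiB = 601,088 × 2^40 bytes = 660,903,245,316,620,288 bytes
1 PiB = 2^50 bytes = 1,125,899,906,842,624 bytes
660,903,245,316,620,288 / 1,125,899,906,842,624 = 587 PiB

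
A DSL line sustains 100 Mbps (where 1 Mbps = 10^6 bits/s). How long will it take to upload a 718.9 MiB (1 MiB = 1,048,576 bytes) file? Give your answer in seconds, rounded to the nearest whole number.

718.9 MiB = 753,821,286.4 bytes = 6,030,570,291.2 bits
100 Mbps = 100,000,000 bits/s
time = 6,030,570,291.2 / 100,000,000 = 60 s

60 seconds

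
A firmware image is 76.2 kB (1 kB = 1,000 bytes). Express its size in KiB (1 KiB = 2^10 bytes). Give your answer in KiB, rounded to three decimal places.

76.2 kB × 1,000 bytes/kB = 76,200 bytes
1 KiB = 2^10 bytes = 1,024 bytes
76,200 / 1,024 = 74.414 KiB

74.414 KiB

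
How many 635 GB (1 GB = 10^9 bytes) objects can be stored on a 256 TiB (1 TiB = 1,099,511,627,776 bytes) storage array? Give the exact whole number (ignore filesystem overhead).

Capacity: 256 TiB = 281,474,976,710,656 bytes
Per item: 635 GB = 635,000,000,000 bytes
⌊281,474,976,710,656 / 635,000,000,000⌋ = 443

443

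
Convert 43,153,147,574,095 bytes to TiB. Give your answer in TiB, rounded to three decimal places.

39.248 TiB

43,153,147,574,095 bytes given.
1 TiB = 1,099,511,627,776 bytes
43,153,147,574,095 / 1,099,511,627,776 = 39.248 TiB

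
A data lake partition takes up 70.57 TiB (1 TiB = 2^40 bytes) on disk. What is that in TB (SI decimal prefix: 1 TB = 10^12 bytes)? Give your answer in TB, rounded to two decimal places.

70.57 TiB = 70.57 × 2^40 bytes = 77,592,535,572,152.32 bytes
1 TB = 10^12 bytes = 1,000,000,000,000 bytes
77,592,535,572,152.32 / 1,000,000,000,000 = 77.59 TB

77.59 TB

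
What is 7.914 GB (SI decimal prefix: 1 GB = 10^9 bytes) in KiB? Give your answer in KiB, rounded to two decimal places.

7,728,515.63 KiB

7.914 GB = 7.914 × 10^9 bytes = 7,914,000,000 bytes
1 KiB = 1,024 bytes
7,914,000,000 / 1,024 = 7,728,515.63 KiB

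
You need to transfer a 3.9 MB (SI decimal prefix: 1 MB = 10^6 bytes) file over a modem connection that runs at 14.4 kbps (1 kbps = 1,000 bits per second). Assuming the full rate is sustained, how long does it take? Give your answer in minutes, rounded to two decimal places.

3.9 MB = 3,900,000 bytes = 31,200,000 bits
14.4 kbps = 14,400 bits/s
time = 31,200,000 / 14,400 = 2,166.667 s
2,166.667 s / 60 = 36.11 minutes

36.11 minutes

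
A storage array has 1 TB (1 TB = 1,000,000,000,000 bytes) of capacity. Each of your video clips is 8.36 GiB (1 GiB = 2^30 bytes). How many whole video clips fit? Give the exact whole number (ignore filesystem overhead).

Capacity: 1 TB = 1,000,000,000,000 bytes
Per item: 8.36 GiB = 8,976,481,648.64 bytes
⌊1,000,000,000,000 / 8,976,481,648.64⌋ = 111

111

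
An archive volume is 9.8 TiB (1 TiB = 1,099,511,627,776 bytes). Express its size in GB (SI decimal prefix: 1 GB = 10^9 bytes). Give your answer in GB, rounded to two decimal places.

10,775.21 GB

9.8 TiB = 9.8 × 2^40 bytes = 10,775,213,952,204.8 bytes
1 GB = 1,000,000,000 bytes
10,775,213,952,204.8 / 1,000,000,000 = 10,775.21 GB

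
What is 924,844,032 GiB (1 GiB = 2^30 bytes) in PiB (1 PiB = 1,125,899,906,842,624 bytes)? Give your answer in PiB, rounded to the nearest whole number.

924,844,032 GiB = 924,844,032 × 2^30 bytes = 993,043,717,835,194,368 bytes
1 PiB = 2^50 bytes = 1,125,899,906,842,624 bytes
993,043,717,835,194,368 / 1,125,899,906,842,624 = 882 PiB

882 PiB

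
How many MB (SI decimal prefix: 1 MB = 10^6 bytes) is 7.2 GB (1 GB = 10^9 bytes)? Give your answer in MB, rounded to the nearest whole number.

7,200 MB

7.2 GB × 1,000,000,000 bytes/GB = 7,200,000,000 bytes
1 MB = 1,000,000 bytes
7,200,000,000 / 1,000,000 = 7,200 MB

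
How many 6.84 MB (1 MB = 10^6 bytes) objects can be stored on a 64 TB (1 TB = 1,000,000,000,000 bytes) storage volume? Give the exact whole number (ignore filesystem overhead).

9,356,725

Capacity: 64 TB = 64,000,000,000,000 bytes
Per item: 6.84 MB = 6,840,000 bytes
⌊64,000,000,000,000 / 6,840,000⌋ = 9,356,725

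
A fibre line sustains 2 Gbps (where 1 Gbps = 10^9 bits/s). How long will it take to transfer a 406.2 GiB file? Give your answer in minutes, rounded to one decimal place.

29.1 minutes

406.2 GiB = 436,153,928,908.8 bytes = 3,489,231,431,270.4 bits
2 Gbps = 2,000,000,000 bits/s
time = 3,489,231,431,270.4 / 2,000,000,000 = 1,744.62 s
1,744.62 s / 60 = 29.1 minutes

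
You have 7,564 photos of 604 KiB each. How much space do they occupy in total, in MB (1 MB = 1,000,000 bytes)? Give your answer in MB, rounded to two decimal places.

Total = 7,564 × 604 KiB = 4,568,656 KiB
= 4,568,656 × 1,024 bytes = 4,678,303,744 bytes
1 MB = 1,000,000 bytes
4,678,303,744 / 1,000,000 = 4,678.30 MB

4,678.30 MB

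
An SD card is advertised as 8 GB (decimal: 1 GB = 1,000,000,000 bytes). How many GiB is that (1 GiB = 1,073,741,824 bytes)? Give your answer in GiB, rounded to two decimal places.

8 GB × 1,000,000,000 bytes/GB = 8,000,000,000 bytes
1 GiB = 1,073,741,824 bytes
8,000,000,000 / 1,073,741,824 = 7.45 GiB

7.45 GiB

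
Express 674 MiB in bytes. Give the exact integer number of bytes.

706,740,224 bytes

674 × 1,048,576 = 706,740,224 bytes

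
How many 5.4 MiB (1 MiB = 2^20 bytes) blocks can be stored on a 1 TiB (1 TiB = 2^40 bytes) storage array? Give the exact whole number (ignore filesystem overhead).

194,180

Capacity: 1 TiB = 1,099,511,627,776 bytes
Per item: 5.4 MiB = 5,662,310.4 bytes
⌊1,099,511,627,776 / 5,662,310.4⌋ = 194,180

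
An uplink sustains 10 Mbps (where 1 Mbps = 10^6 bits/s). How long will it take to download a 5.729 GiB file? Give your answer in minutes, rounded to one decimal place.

5.729 GiB = 6,151,466,909.696 bytes = 49,211,735,277.568 bits
10 Mbps = 10,000,000 bits/s
time = 49,211,735,277.568 / 10,000,000 = 4,921.17 s
4,921.17 s / 60 = 82.0 minutes

82.0 minutes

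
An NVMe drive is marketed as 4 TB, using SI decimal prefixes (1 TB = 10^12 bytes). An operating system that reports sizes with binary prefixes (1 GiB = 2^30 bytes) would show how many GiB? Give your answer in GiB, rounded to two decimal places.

3,725.29 GiB

4 TB = 4 × 10^12 bytes = 4,000,000,000,000 bytes
1 GiB = 2^30 bytes = 1,073,741,824 bytes
4,000,000,000,000 / 1,073,741,824 = 3,725.29 GiB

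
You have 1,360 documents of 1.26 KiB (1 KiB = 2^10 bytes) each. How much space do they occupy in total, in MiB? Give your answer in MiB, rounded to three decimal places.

1.673 MiB

Total = 1,360 × 1.26 KiB = 1713.6 KiB
= 1713.6 × 1,024 bytes = 1,754,726.4 bytes
1 MiB = 1,048,576 bytes
1,754,726.4 / 1,048,576 = 1.673 MiB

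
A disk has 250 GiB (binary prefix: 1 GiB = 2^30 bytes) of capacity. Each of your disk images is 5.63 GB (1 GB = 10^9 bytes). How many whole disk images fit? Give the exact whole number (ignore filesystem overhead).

47

Capacity: 250 GiB = 268,435,456,000 bytes
Per item: 5.63 GB = 5,630,000,000 bytes
⌊268,435,456,000 / 5,630,000,000⌋ = 47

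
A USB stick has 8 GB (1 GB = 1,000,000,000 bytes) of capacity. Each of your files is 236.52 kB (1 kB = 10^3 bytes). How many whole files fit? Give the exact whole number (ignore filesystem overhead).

Capacity: 8 GB = 8,000,000,000 bytes
Per item: 236.52 kB = 236,520 bytes
⌊8,000,000,000 / 236,520⌋ = 33,823

33,823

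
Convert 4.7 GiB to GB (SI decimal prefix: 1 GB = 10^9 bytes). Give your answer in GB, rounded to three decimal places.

5.047 GB

4.7 GiB = 4.7 × 2^30 bytes = 5,046,586,572.8 bytes
1 GB = 10^9 bytes = 1,000,000,000 bytes
5,046,586,572.8 / 1,000,000,000 = 5.047 GB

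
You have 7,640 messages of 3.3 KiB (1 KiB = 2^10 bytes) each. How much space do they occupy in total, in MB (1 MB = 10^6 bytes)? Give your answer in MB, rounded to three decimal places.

25.817 MB

Total = 7,640 × 3.3 KiB = 25,212 KiB
= 25,212 × 1,024 bytes = 25,817,088 bytes
1 MB = 1,000,000 bytes
25,817,088 / 1,000,000 = 25.817 MB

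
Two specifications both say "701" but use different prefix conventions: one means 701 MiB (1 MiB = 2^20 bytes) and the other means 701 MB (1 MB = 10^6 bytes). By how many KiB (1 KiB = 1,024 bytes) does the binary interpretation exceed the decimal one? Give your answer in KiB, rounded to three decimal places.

701 MiB = 701 × 1,048,576 = 735,051,776 bytes
701 MB = 701 × 1,000,000 = 701,000,000 bytes
difference = 34,051,776 bytes
34,051,776 / 1,024 = 33,253.688 KiB

33,253.688 KiB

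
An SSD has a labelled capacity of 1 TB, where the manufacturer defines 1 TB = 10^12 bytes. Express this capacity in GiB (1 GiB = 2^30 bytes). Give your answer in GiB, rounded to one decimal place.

931.3 GiB

1 TB = 1 × 10^12 bytes = 1,000,000,000,000 bytes
1 GiB = 2^30 bytes = 1,073,741,824 bytes
1,000,000,000,000 / 1,073,741,824 = 931.3 GiB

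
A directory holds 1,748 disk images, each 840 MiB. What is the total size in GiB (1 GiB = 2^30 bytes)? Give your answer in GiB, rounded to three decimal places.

Total = 1,748 × 840 MiB = 1,468,320 MiB
= 1,468,320 × 1,048,576 bytes = 1,539,645,112,320 bytes
1 GiB = 1,073,741,824 bytes
1,539,645,112,320 / 1,073,741,824 = 1,433.906 GiB

1,433.906 GiB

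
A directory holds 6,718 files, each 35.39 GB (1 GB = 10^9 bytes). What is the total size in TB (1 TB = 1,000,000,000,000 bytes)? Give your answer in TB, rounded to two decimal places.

Total = 6,718 × 35.39 GB = 237750.02 GB
= 237750.02 × 1,000,000,000 bytes = 237,750,020,000,000 bytes
1 TB = 1,000,000,000,000 bytes
237,750,020,000,000 / 1,000,000,000,000 = 237.75 TB

237.75 TB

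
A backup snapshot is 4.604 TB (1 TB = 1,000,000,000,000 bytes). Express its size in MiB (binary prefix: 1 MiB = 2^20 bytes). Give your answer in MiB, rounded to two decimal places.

4,390,716.55 MiB

4.604 TB = 4.604 × 10^12 bytes = 4,604,000,000,000 bytes
1 MiB = 1,048,576 bytes
4,604,000,000,000 / 1,048,576 = 4,390,716.55 MiB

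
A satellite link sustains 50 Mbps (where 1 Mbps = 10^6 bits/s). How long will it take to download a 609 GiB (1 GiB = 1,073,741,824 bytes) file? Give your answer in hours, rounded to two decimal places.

609 GiB = 653,908,770,816 bytes = 5,231,270,166,528 bits
50 Mbps = 50,000,000 bits/s
time = 5,231,270,166,528 / 50,000,000 = 104,625.4033 s
104,625.4033 s / 3600 = 29.06 hours

29.06 hours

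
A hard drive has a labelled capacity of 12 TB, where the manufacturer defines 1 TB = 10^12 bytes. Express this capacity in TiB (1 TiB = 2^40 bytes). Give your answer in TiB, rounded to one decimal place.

10.9 TiB

12 TB × 1,000,000,000,000 bytes/TB = 12,000,000,000,000 bytes
1 TiB = 2^40 bytes = 1,099,511,627,776 bytes
12,000,000,000,000 / 1,099,511,627,776 = 10.9 TiB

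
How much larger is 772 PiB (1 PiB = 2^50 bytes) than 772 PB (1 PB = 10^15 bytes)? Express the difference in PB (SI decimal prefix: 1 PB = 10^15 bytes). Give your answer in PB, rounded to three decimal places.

97.195 PB

772 PiB = 772 × 1,125,899,906,842,624 = 869,194,728,082,505,728 bytes
772 PB = 772 × 1,000,000,000,000,000 = 772,000,000,000,000,000 bytes
difference = 97,194,728,082,505,728 bytes
97,194,728,082,505,728 / 1,000,000,000,000,000 = 97.195 PB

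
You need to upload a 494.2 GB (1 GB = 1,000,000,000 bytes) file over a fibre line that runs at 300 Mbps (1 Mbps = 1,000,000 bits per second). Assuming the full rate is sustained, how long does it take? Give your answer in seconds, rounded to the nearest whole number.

494.2 GB = 494,200,000,000 bytes = 3,953,600,000,000 bits
300 Mbps = 300,000,000 bits/s
time = 3,953,600,000,000 / 300,000,000 = 13,179 s

13,179 seconds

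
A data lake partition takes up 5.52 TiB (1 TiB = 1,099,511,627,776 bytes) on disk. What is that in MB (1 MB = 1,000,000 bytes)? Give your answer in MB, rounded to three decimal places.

6,069,304.185 MB

5.52 TiB = 5.52 × 2^40 bytes = 6,069,304,185,323.52 bytes
1 MB = 1,000,000 bytes
6,069,304,185,323.52 / 1,000,000 = 6,069,304.185 MB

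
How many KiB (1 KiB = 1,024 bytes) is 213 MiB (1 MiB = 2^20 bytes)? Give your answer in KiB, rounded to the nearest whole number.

218,112 KiB

213 MiB = 213 × 2^20 bytes = 223,346,688 bytes
1 KiB = 1,024 bytes
223,346,688 / 1,024 = 218,112 KiB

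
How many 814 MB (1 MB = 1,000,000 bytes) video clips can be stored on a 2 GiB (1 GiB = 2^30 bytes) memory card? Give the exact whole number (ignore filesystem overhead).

2

Capacity: 2 GiB = 2,147,483,648 bytes
Per item: 814 MB = 814,000,000 bytes
⌊2,147,483,648 / 814,000,000⌋ = 2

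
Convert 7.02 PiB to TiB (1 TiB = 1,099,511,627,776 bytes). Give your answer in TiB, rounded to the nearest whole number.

7,188 TiB

7.02 PiB = 7.02 × 2^50 bytes = 7,903,817,346,035,220.48 bytes
1 TiB = 2^40 bytes = 1,099,511,627,776 bytes
7,903,817,346,035,220.48 / 1,099,511,627,776 = 7,188 TiB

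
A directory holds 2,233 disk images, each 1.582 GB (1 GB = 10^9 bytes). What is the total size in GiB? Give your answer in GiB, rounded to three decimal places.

Total = 2,233 × 1.582 GB = 3532.606 GB
= 3532.606 × 1,000,000,000 bytes = 3,532,606,000,000 bytes
1 GiB = 1,073,741,824 bytes
3,532,606,000,000 / 1,073,741,824 = 3,289.996 GiB

3,289.996 GiB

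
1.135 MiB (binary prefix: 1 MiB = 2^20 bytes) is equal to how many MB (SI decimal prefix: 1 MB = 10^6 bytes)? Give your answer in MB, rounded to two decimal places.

1.19 MB

1.135 MiB × 1,048,576 bytes/MiB = 1,190,133.76 bytes
1 MB = 1,000,000 bytes
1,190,133.76 / 1,000,000 = 1.19 MB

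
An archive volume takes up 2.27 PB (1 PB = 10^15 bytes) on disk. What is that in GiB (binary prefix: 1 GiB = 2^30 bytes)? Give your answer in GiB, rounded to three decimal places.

2.27 PB × 1,000,000,000,000,000 bytes/PB = 2,270,000,000,000,000 bytes
1 GiB = 2^30 bytes = 1,073,741,824 bytes
2,270,000,000,000,000 / 1,073,741,824 = 2,114,102.244 GiB

2,114,102.244 GiB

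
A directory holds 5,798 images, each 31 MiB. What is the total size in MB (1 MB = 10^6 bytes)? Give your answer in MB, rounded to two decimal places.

188,468.95 MB

Total = 5,798 × 31 MiB = 179,738 MiB
= 179,738 × 1,048,576 bytes = 188,468,953,088 bytes
1 MB = 1,000,000 bytes
188,468,953,088 / 1,000,000 = 188,468.95 MB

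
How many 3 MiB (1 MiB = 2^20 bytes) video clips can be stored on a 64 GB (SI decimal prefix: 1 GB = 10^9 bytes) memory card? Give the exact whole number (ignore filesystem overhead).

20,345

Capacity: 64 GB = 64,000,000,000 bytes
Per item: 3 MiB = 3,145,728 bytes
⌊64,000,000,000 / 3,145,728⌋ = 20,345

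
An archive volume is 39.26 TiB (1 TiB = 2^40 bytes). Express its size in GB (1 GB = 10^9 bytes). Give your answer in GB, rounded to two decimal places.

39.26 TiB = 39.26 × 2^40 bytes = 43,166,826,506,485.76 bytes
1 GB = 1,000,000,000 bytes
43,166,826,506,485.76 / 1,000,000,000 = 43,166.83 GB

43,166.83 GB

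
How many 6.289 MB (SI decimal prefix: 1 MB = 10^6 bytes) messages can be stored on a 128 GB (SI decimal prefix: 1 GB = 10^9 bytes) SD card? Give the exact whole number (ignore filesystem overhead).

Capacity: 128 GB = 128,000,000,000 bytes
Per item: 6.289 MB = 6,289,000 bytes
⌊128,000,000,000 / 6,289,000⌋ = 20,352

20,352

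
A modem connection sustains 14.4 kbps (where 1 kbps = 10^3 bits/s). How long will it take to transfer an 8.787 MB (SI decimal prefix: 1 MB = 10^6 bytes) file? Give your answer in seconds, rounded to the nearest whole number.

4,882 seconds

8.787 MB = 8,787,000 bytes = 70,296,000 bits
14.4 kbps = 14,400 bits/s
time = 70,296,000 / 14,400 = 4,882 s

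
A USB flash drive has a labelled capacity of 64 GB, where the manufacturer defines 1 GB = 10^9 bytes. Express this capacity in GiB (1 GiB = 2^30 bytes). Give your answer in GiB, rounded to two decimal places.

59.60 GiB

64 GB = 64 × 10^9 bytes = 64,000,000,000 bytes
1 GiB = 1,073,741,824 bytes
64,000,000,000 / 1,073,741,824 = 59.60 GiB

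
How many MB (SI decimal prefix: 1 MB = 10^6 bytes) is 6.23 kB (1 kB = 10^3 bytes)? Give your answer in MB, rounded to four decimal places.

0.0062 MB

6.23 kB × 1,000 bytes/kB = 6,230 bytes
1 MB = 1,000,000 bytes
6,230 / 1,000,000 = 0.0062 MB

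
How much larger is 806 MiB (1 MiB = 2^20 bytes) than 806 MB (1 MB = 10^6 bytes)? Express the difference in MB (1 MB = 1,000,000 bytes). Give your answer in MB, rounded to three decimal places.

806 MiB = 806 × 1,048,576 = 845,152,256 bytes
806 MB = 806 × 1,000,000 = 806,000,000 bytes
difference = 39,152,256 bytes
39,152,256 / 1,000,000 = 39.152 MB

39.152 MB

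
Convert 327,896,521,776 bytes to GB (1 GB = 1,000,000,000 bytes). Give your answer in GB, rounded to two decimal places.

327,896,521,776 bytes given.
1 GB = 10^9 bytes = 1,000,000,000 bytes
327,896,521,776 / 1,000,000,000 = 327.90 GB

327.90 GB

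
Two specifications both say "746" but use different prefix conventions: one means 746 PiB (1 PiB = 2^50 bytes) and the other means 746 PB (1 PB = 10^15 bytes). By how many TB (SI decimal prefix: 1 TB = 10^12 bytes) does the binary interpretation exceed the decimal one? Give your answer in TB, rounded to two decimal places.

746 PiB = 746 × 1,125,899,906,842,624 = 839,921,330,504,597,504 bytes
746 PB = 746 × 1,000,000,000,000,000 = 746,000,000,000,000,000 bytes
difference = 93,921,330,504,597,504 bytes
93,921,330,504,597,504 / 1,000,000,000,000 = 93,921.33 TB

93,921.33 TB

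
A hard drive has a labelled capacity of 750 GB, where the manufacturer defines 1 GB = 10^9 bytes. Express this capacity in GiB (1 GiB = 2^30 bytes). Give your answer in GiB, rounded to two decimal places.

750 GB × 1,000,000,000 bytes/GB = 750,000,000,000 bytes
1 GiB = 2^30 bytes = 1,073,741,824 bytes
750,000,000,000 / 1,073,741,824 = 698.49 GiB

698.49 GiB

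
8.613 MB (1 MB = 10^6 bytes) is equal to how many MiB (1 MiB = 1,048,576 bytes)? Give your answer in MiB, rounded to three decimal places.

8.214 MiB

8.613 MB = 8.613 × 10^6 bytes = 8,613,000 bytes
1 MiB = 2^20 bytes = 1,048,576 bytes
8,613,000 / 1,048,576 = 8.214 MiB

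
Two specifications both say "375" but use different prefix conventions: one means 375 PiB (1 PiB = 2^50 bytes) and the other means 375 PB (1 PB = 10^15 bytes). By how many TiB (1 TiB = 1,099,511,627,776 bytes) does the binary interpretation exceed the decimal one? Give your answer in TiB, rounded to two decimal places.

42,939.49 TiB

375 PiB = 375 × 1,125,899,906,842,624 = 422,212,465,065,984,000 bytes
375 PB = 375 × 1,000,000,000,000,000 = 375,000,000,000,000,000 bytes
difference = 47,212,465,065,984,000 bytes
47,212,465,065,984,000 / 1,099,511,627,776 = 42,939.49 TiB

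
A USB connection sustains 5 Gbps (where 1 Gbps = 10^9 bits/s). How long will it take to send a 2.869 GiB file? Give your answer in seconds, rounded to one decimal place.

2.869 GiB = 3,080,565,293.056 bytes = 24,644,522,344.448 bits
5 Gbps = 5,000,000,000 bits/s
time = 24,644,522,344.448 / 5,000,000,000 = 4.9 s

4.9 seconds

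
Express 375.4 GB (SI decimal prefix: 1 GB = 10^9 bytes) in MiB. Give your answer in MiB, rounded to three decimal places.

375.4 GB = 375.4 × 10^9 bytes = 375,400,000,000 bytes
1 MiB = 2^20 bytes = 1,048,576 bytes
375,400,000,000 / 1,048,576 = 358,009.338 MiB

358,009.338 MiB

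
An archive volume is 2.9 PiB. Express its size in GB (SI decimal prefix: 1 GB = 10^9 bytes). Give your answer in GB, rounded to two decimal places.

3,265,109.73 GB

2.9 PiB × 1,125,899,906,842,624 bytes/PiB = 3,265,109,729,843,609.6 bytes
1 GB = 1,000,000,000 bytes
3,265,109,729,843,609.6 / 1,000,000,000 = 3,265,109.73 GB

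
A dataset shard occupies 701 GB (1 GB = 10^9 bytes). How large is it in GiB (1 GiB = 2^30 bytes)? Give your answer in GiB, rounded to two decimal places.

652.86 GiB

701 GB × 1,000,000,000 bytes/GB = 701,000,000,000 bytes
1 GiB = 1,073,741,824 bytes
701,000,000,000 / 1,073,741,824 = 652.86 GiB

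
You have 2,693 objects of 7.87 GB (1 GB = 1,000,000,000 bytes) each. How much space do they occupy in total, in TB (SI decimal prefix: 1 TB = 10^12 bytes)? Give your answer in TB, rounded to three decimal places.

21.194 TB

Total = 2,693 × 7.87 GB = 21193.91 GB
= 21193.91 × 1,000,000,000 bytes = 21,193,910,000,000 bytes
1 TB = 1,000,000,000,000 bytes
21,193,910,000,000 / 1,000,000,000,000 = 21.194 TB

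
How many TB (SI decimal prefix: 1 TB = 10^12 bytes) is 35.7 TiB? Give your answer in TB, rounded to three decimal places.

35.7 TiB = 35.7 × 2^40 bytes = 39,252,565,111,603.2 bytes
1 TB = 10^12 bytes = 1,000,000,000,000 bytes
39,252,565,111,603.2 / 1,000,000,000,000 = 39.253 TB

39.253 TB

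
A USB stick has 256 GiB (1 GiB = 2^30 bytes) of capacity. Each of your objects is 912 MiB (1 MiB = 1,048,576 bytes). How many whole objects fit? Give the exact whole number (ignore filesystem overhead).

Capacity: 256 GiB = 274,877,906,944 bytes
Per item: 912 MiB = 956,301,312 bytes
⌊274,877,906,944 / 956,301,312⌋ = 287

287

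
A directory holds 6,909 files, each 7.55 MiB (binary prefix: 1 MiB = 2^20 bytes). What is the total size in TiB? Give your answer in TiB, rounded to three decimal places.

0.050 TiB

Total = 6,909 × 7.55 MiB = 52162.95 MiB
= 52162.95 × 1,048,576 bytes = 54,696,817,459.2 bytes
1 TiB = 1,099,511,627,776 bytes
54,696,817,459.2 / 1,099,511,627,776 = 0.050 TiB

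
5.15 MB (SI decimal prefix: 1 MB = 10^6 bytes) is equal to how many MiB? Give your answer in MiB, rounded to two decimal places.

5.15 MB × 1,000,000 bytes/MB = 5,150,000 bytes
1 MiB = 2^20 bytes = 1,048,576 bytes
5,150,000 / 1,048,576 = 4.91 MiB

4.91 MiB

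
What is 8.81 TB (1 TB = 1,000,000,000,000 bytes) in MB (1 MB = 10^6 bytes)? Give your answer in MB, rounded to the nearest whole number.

8.81 TB × 1,000,000,000,000 bytes/TB = 8,810,000,000,000 bytes
1 MB = 1,000,000 bytes
8,810,000,000,000 / 1,000,000 = 8,810,000 MB

8,810,000 MB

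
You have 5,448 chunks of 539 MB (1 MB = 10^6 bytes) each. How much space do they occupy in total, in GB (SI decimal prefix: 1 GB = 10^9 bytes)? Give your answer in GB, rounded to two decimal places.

Total = 5,448 × 539 MB = 2,936,472 MB
= 2,936,472 × 1,000,000 bytes = 2,936,472,000,000 bytes
1 GB = 1,000,000,000 bytes
2,936,472,000,000 / 1,000,000,000 = 2,936.47 GB

2,936.47 GB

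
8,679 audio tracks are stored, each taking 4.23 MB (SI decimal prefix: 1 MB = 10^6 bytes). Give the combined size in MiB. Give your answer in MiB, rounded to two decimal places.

Total = 8,679 × 4.23 MB = 36712.17 MB
= 36712.17 × 1,000,000 bytes = 36,712,170,000 bytes
1 MiB = 1,048,576 bytes
36,712,170,000 / 1,048,576 = 35,011.45 MiB

35,011.45 MiB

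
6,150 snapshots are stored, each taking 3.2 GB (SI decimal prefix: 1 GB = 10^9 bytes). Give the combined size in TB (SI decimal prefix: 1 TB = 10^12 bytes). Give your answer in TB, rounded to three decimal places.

19.680 TB

Total = 6,150 × 3.2 GB = 19,680 GB
= 19,680 × 1,000,000,000 bytes = 19,680,000,000,000 bytes
1 TB = 1,000,000,000,000 bytes
19,680,000,000,000 / 1,000,000,000,000 = 19.680 TB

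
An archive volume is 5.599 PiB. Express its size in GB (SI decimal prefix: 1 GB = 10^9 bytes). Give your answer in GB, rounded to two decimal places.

6,303,913.58 GB

5.599 PiB = 5.599 × 2^50 bytes = 6,303,913,578,411,851.776 bytes
1 GB = 1,000,000,000 bytes
6,303,913,578,411,851.776 / 1,000,000,000 = 6,303,913.58 GB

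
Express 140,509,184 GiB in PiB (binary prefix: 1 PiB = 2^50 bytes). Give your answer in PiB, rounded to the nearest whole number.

134 PiB

140,509,184 GiB × 1,073,741,824 bytes/GiB = 150,870,587,516,911,616 bytes
1 PiB = 1,125,899,906,842,624 bytes
150,870,587,516,911,616 / 1,125,899,906,842,624 = 134 PiB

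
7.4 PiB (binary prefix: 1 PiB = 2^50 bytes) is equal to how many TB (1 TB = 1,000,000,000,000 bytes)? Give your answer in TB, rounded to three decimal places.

8,331.659 TB

7.4 PiB × 1,125,899,906,842,624 bytes/PiB = 8,331,659,310,635,417.6 bytes
1 TB = 1,000,000,000,000 bytes
8,331,659,310,635,417.6 / 1,000,000,000,000 = 8,331.659 TB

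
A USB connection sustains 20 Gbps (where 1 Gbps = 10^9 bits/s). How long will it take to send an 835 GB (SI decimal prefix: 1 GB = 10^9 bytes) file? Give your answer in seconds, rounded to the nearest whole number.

835 GB = 835,000,000,000 bytes = 6,680,000,000,000 bits
20 Gbps = 20,000,000,000 bits/s
time = 6,680,000,000,000 / 20,000,000,000 = 334 s

334 seconds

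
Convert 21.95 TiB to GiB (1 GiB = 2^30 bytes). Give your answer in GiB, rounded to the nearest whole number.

21.95 TiB × 1,099,511,627,776 bytes/TiB = 24,134,280,229,683.2 bytes
1 GiB = 1,073,741,824 bytes
24,134,280,229,683.2 / 1,073,741,824 = 22,477 GiB

22,477 GiB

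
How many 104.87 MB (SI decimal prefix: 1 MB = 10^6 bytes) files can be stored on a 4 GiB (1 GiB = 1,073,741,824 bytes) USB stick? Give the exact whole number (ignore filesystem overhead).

40

Capacity: 4 GiB = 4,294,967,296 bytes
Per item: 104.87 MB = 104,870,000 bytes
⌊4,294,967,296 / 104,870,000⌋ = 40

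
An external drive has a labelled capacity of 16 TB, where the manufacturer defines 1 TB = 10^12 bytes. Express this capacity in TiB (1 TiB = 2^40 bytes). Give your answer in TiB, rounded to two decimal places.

16 TB = 16 × 10^12 bytes = 16,000,000,000,000 bytes
1 TiB = 1,099,511,627,776 bytes
16,000,000,000,000 / 1,099,511,627,776 = 14.55 TiB

14.55 TiB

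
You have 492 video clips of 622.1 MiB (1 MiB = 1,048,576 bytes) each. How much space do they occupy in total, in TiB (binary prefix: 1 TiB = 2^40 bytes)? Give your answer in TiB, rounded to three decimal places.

0.292 TiB

Total = 492 × 622.1 MiB = 306073.2 MiB
= 306073.2 × 1,048,576 bytes = 320,941,011,763.2 bytes
1 TiB = 1,099,511,627,776 bytes
320,941,011,763.2 / 1,099,511,627,776 = 0.292 TiB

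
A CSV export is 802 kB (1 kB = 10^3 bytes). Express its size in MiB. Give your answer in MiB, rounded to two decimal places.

802 kB = 802 × 10^3 bytes = 802,000 bytes
1 MiB = 1,048,576 bytes
802,000 / 1,048,576 = 0.76 MiB

0.76 MiB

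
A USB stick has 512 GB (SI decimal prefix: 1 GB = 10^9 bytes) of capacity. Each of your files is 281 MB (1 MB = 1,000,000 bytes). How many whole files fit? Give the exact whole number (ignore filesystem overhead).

1,822

Capacity: 512 GB = 512,000,000,000 bytes
Per item: 281 MB = 281,000,000 bytes
⌊512,000,000,000 / 281,000,000⌋ = 1,822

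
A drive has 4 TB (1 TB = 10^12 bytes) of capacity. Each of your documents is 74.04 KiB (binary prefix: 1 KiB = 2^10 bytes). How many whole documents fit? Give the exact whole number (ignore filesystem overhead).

Capacity: 4 TB = 4,000,000,000,000 bytes
Per item: 74.04 KiB = 75,816.96 bytes
⌊4,000,000,000,000 / 75,816.96⌋ = 52,758,643

52,758,643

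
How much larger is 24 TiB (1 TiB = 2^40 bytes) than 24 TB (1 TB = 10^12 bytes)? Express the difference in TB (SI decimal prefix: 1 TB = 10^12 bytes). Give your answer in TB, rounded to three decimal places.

2.388 TB

24 TiB = 24 × 1,099,511,627,776 = 26,388,279,066,624 bytes
24 TB = 24 × 1,000,000,000,000 = 24,000,000,000,000 bytes
difference = 2,388,279,066,624 bytes
2,388,279,066,624 / 1,000,000,000,000 = 2.388 TB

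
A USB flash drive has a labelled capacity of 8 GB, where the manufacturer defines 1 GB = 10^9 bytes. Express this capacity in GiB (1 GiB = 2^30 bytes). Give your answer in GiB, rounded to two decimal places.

7.45 GiB

8 GB = 8 × 10^9 bytes = 8,000,000,000 bytes
1 GiB = 2^30 bytes = 1,073,741,824 bytes
8,000,000,000 / 1,073,741,824 = 7.45 GiB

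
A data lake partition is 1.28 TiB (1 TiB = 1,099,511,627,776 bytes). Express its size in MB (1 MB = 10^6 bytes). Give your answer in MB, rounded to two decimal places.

1,407,374.88 MB

1.28 TiB = 1.28 × 2^40 bytes = 1,407,374,883,553.28 bytes
1 MB = 10^6 bytes = 1,000,000 bytes
1,407,374,883,553.28 / 1,000,000 = 1,407,374.88 MB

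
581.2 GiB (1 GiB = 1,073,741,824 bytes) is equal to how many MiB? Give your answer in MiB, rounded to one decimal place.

595,148.8 MiB

581.2 GiB = 581.2 × 2^30 bytes = 624,058,748,108.8 bytes
1 MiB = 2^20 bytes = 1,048,576 bytes
624,058,748,108.8 / 1,048,576 = 595,148.8 MiB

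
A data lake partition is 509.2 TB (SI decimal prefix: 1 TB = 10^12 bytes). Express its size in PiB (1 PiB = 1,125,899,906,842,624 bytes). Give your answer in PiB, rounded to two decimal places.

509.2 TB × 1,000,000,000,000 bytes/TB = 509,200,000,000,000 bytes
1 PiB = 1,125,899,906,842,624 bytes
509,200,000,000,000 / 1,125,899,906,842,624 = 0.45 PiB

0.45 PiB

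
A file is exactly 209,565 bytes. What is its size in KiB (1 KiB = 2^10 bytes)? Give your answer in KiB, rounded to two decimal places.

209,565 bytes given.
1 KiB = 1,024 bytes
209,565 / 1,024 = 204.65 KiB

204.65 KiB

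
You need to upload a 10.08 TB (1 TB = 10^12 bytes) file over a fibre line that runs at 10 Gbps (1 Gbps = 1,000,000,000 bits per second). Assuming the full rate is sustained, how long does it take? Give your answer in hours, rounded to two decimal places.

2.24 hours

10.08 TB = 10,080,000,000,000 bytes = 80,640,000,000,000 bits
10 Gbps = 10,000,000,000 bits/s
time = 80,640,000,000,000 / 10,000,000,000 = 8,064.0000 s
8,064.0000 s / 3600 = 2.24 hours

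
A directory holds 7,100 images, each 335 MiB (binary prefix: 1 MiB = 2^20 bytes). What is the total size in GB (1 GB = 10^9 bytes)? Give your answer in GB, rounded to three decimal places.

2,494.038 GB

Total = 7,100 × 335 MiB = 2,378,500 MiB
= 2,378,500 × 1,048,576 bytes = 2,494,038,016,000 bytes
1 GB = 1,000,000,000 bytes
2,494,038,016,000 / 1,000,000,000 = 2,494.038 GB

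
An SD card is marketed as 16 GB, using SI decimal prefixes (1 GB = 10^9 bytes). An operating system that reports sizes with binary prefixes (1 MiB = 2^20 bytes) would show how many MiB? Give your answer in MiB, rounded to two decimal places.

16 GB × 1,000,000,000 bytes/GB = 16,000,000,000 bytes
1 MiB = 2^20 bytes = 1,048,576 bytes
16,000,000,000 / 1,048,576 = 15,258.79 MiB

15,258.79 MiB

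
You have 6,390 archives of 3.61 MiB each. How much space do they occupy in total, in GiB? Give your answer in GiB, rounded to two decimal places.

Total = 6,390 × 3.61 MiB = 23067.9 MiB
= 23067.9 × 1,048,576 bytes = 24,188,446,310.4 bytes
1 GiB = 1,073,741,824 bytes
24,188,446,310.4 / 1,073,741,824 = 22.53 GiB

22.53 GiB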